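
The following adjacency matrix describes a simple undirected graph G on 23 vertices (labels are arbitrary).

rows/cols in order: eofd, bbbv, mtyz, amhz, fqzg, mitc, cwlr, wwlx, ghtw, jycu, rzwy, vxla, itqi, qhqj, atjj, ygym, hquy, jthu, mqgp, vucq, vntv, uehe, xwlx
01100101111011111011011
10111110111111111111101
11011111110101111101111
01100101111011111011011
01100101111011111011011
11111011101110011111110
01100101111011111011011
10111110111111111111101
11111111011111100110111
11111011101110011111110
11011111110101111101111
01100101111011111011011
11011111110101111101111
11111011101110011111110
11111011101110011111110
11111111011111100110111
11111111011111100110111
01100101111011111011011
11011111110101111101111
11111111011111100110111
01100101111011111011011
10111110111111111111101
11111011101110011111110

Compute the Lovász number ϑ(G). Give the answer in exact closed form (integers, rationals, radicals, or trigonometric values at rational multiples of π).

7

N(atjj) = {eofd, bbbv, mtyz, amhz, fqzg, cwlr, wwlx, ghtw, rzwy, vxla, itqi, ygym, hquy, jthu, mqgp, vucq, vntv, uehe}, |N(atjj)| = 18.
N(mqgp) = {eofd, bbbv, amhz, fqzg, mitc, cwlr, wwlx, ghtw, jycu, vxla, qhqj, atjj, ygym, hquy, jthu, vucq, vntv, uehe, xwlx}, |N(mqgp)| = 19.
deg(bbbv) = 20; N(bbbv) = {eofd, mtyz, amhz, fqzg, mitc, cwlr, ghtw, jycu, rzwy, vxla, itqi, qhqj, atjj, ygym, hquy, jthu, mqgp, vucq, vntv, xwlx}.
N(xwlx) = {eofd, bbbv, mtyz, amhz, fqzg, cwlr, wwlx, ghtw, rzwy, vxla, itqi, ygym, hquy, jthu, mqgp, vucq, vntv, uehe}, |N(xwlx)| = 18.
Complete 5-partite, parts [7, 5, 4, 4, 3]: perfect, ϑ = α = 7.
ϑ(G) ≈ 7.00000000.
α=7, χ(Ḡ)=7; ϑ=7 lies between (collapsed).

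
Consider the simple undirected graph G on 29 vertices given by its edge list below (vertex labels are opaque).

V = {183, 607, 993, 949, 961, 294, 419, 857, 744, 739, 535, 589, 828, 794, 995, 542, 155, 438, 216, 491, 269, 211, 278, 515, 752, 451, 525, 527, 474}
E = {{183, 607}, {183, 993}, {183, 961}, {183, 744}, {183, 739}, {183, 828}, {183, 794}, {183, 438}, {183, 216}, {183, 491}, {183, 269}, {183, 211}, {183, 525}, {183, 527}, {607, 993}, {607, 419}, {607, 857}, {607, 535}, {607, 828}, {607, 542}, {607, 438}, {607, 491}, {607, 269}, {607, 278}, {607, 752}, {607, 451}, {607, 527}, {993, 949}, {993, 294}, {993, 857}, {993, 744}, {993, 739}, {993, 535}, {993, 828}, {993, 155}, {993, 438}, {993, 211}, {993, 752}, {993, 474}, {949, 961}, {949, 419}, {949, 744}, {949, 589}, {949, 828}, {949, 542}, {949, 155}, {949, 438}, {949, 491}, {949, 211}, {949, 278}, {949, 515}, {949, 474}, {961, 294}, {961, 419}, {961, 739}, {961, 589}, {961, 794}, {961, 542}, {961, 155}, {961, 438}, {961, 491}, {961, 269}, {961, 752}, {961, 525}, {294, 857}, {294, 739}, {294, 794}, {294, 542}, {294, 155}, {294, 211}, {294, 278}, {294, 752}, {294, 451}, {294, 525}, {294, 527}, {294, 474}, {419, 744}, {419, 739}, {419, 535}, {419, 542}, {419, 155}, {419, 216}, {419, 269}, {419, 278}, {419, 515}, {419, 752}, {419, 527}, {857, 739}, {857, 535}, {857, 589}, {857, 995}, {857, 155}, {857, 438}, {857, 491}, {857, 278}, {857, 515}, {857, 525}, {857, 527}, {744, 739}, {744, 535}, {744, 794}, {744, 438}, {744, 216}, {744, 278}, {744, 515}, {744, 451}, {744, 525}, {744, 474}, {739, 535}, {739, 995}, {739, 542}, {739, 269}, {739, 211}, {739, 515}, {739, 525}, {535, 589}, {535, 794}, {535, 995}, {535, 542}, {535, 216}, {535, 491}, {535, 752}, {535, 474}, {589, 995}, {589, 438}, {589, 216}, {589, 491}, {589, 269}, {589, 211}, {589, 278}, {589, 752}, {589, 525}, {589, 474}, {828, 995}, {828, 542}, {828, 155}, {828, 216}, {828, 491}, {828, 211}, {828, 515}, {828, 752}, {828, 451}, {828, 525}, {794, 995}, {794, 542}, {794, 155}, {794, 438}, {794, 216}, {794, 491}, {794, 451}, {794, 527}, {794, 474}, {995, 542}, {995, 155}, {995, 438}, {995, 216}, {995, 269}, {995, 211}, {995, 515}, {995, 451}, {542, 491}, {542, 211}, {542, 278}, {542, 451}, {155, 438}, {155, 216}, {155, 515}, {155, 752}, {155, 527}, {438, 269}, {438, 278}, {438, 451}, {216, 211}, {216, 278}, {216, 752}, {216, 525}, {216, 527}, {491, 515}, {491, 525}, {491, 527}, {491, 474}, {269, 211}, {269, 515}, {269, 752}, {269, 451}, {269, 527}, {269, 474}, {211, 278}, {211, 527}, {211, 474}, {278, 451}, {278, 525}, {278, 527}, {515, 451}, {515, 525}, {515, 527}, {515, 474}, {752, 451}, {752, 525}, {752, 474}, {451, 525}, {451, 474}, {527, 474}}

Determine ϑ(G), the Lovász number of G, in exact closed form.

N(491) = {183, 607, 949, 961, 857, 535, 589, 828, 794, 542, 515, 525, 527, 474}, |N(491)| = 14.
deg(216) = 14; N(216) = {183, 419, 744, 535, 589, 828, 794, 995, 155, 211, 278, 752, 525, 527}.
Vertex 995 has 14 neighbors: 857, 739, 535, 589, 828, 794, 542, 155, 438, 216, 269, 211, 515, 451.
deg(211) = 14; N(211) = {183, 993, 949, 294, 739, 589, 828, 995, 542, 216, 269, 278, 527, 474}.
Every vertex has degree 14 (N=29); strongly regular (29,14,6,7).
spec(A) ≈ [14.0, 2.19258, -3.19258] (distinct, 5 d.p.).
With N=29: ϑ(G) = 29·(-(-sqrt(29)/2 - 1/2))/(14−(-sqrt(29)/2 - 1/2)) = sqrt(29).
ϑ(G) ≈ 5.3852.

sqrt(29)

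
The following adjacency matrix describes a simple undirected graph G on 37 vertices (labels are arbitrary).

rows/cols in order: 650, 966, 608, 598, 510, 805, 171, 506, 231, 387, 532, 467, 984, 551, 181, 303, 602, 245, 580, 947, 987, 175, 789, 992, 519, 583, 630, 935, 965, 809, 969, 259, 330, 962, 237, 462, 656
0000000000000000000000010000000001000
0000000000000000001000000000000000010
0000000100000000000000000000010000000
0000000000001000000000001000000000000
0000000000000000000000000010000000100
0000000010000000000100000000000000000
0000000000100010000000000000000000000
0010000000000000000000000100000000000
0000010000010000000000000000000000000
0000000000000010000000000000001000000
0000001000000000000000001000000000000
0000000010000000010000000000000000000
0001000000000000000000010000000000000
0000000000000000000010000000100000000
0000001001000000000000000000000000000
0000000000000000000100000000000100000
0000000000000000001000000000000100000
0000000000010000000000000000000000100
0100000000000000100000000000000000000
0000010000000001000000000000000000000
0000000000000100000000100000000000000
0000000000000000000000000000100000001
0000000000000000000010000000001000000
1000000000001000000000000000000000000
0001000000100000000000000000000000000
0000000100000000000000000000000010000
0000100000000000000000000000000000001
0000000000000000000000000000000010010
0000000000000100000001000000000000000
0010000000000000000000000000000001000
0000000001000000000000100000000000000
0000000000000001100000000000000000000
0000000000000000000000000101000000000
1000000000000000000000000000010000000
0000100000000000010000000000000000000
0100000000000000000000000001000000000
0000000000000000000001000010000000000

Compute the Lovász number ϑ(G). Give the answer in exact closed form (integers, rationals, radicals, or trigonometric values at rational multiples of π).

deg(551) = 2; N(551) = {987, 965}.
deg(805) = 2; N(805) = {231, 947}.
deg(171) = 2; N(171) = {532, 181}.
deg(506) = 2; N(506) = {608, 583}.
Every vertex has degree 2 (N=37); a single 37-cycle (edge-transitive).
The 19 distinct eigenvalues: [2.0, 1.97123, 1.88575, 1.74603, 1.55607, 1.32135, 1.04861, 0.74571, 0.42136, 0.08488, -0.25404, -0.58565, -0.90041, -1.18927, -1.44391, -1.65702, -1.82246, -1.93547, -1.99279].
ϑ = −N·λ_min/(λ_max−λ_min) = −37·(-2*cos(pi/37))/(2−(-2*cos(pi/37))) = 37*cos(pi/37)/(cos(pi/37) + 1).
≈ 18.4666 (to 4 d.p.).
Check 18 ≤ 37*cos(pi/37)/(cos(pi/37) + 1) ≤ 19: both strict.

37*cos(pi/37)/(cos(pi/37) + 1)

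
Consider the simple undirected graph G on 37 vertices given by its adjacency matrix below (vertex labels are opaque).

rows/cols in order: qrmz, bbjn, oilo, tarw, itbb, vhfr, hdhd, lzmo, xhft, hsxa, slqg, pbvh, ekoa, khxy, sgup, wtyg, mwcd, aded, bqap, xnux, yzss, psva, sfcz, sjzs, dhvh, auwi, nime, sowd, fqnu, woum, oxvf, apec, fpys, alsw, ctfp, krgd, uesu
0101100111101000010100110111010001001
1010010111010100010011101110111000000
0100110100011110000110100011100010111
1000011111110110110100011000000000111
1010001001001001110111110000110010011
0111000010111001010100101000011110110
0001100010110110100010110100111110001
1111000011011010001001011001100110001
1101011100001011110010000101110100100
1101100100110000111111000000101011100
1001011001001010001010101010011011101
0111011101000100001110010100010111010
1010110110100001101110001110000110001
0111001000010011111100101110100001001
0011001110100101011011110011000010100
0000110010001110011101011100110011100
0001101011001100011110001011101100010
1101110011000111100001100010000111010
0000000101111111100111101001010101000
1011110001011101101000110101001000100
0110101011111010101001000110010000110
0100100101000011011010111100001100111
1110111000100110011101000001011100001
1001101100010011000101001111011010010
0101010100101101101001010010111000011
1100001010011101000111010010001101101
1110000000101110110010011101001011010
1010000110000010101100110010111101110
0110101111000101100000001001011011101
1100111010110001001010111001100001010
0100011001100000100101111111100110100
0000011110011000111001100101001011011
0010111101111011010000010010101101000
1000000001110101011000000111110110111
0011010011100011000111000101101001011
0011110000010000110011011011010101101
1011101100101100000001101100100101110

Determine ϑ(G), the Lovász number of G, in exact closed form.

sqrt(37)

N(slqg) = {qrmz, tarw, vhfr, hdhd, hsxa, ekoa, sgup, bqap, yzss, sfcz, dhvh, nime, woum, oxvf, fpys, alsw, ctfp, uesu}, |N(slqg)| = 18.
Vertex ctfp has 18 neighbors: oilo, tarw, vhfr, xhft, hsxa, slqg, sgup, wtyg, xnux, yzss, psva, auwi, sowd, fqnu, oxvf, alsw, krgd, uesu.
N(krgd) = {oilo, tarw, itbb, vhfr, pbvh, mwcd, aded, yzss, psva, sjzs, dhvh, nime, sowd, woum, apec, alsw, ctfp, uesu}, |N(krgd)| = 18.
N(auwi) = {qrmz, bbjn, hdhd, xhft, pbvh, ekoa, khxy, wtyg, xnux, yzss, psva, sjzs, nime, oxvf, apec, alsw, ctfp, uesu}, |N(auwi)| = 18.
Every vertex has degree 18 (N=37); Paley(37): SR with (k,λ,μ)=(18,8,9).
A has 3 distinct eigenvalues ≈ [18.0, 2.5414, -3.5414].
−37·(-sqrt(37)/2 - 1/2) / ((18)−(-sqrt(37)/2 - 1/2)) = sqrt(37) = ϑ(G).
ϑ(G) ≈ 6.0827625.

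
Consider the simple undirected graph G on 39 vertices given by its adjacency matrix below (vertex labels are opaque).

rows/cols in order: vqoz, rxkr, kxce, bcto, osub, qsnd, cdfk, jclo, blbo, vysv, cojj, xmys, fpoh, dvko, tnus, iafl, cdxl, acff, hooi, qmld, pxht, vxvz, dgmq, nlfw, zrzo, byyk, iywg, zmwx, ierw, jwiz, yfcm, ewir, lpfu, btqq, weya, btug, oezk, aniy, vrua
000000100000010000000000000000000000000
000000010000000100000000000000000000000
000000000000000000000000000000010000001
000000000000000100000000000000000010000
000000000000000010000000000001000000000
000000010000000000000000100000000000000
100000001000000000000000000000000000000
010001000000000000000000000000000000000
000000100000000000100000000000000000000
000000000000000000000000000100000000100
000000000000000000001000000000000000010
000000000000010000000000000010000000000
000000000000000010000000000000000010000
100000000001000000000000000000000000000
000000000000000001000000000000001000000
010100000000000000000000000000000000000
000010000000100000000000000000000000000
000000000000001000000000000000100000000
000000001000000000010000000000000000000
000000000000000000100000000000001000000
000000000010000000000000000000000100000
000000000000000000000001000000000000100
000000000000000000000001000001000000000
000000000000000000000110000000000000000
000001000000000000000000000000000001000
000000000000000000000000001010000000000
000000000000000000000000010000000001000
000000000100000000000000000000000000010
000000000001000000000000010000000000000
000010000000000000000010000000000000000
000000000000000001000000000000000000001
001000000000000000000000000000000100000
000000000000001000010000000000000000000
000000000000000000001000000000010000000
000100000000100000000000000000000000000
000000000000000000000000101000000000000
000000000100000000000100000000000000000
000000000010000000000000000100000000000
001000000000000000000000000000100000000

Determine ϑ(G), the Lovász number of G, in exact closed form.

39*cos(pi/39)/(cos(pi/39) + 1)

deg(qsnd) = 2; N(qsnd) = {jclo, zrzo}.
deg(jclo) = 2; N(jclo) = {rxkr, qsnd}.
deg(acff) = 2; N(acff) = {tnus, yfcm}.
deg(vrua) = 2; N(vrua) = {kxce, yfcm}.
Regular of degree 2 on 39 vertices: this is C_{39}, the 39-cycle.
Distinct eigenvalues (to 6 d.p.): [2.0, 1.974101, 1.897073, 1.770912, 1.598886, 1.385449, 1.136129, 0.857385, 0.556435, 0.241073, -0.080532, -0.400051, -0.70921, -1.0, -1.264891, -1.497021, -1.69038, -1.839959, -1.941884, -1.993515].
Lovász: ϑ = −39(-2*cos(pi/39))/(2+-(-1)*2*cos(pi/39)) = 39*cos(pi/39)/(cos(pi/39) + 1).
ϑ(G) ≈ 19.46833241.
Sandwich: α(G)=19 ≤ ϑ(G)=39*cos(pi/39)/(cos(pi/39) + 1) ≤ χ(Ḡ)=20 (both strict).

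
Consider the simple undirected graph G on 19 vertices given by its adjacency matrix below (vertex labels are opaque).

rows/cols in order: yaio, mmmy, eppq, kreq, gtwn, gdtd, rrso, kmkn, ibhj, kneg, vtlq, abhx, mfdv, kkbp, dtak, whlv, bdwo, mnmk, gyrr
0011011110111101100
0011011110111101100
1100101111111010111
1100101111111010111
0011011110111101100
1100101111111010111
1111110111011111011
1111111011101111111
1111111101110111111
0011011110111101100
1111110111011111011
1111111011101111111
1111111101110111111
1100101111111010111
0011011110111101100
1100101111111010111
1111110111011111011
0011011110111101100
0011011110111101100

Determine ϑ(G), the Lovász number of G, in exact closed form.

7

Vertex gdtd has 14 neighbors: yaio, mmmy, gtwn, rrso, kmkn, ibhj, kneg, vtlq, abhx, mfdv, dtak, bdwo, mnmk, gyrr.
N(ibhj) = {yaio, mmmy, eppq, kreq, gtwn, gdtd, rrso, kmkn, kneg, vtlq, abhx, kkbp, dtak, whlv, bdwo, mnmk, gyrr}, |N(ibhj)| = 17.
deg(yaio) = 12; N(yaio) = {eppq, kreq, gdtd, rrso, kmkn, ibhj, vtlq, abhx, mfdv, kkbp, whlv, bdwo}.
deg(kmkn) = 17; N(kmkn) = {yaio, mmmy, eppq, kreq, gtwn, gdtd, rrso, ibhj, kneg, vtlq, mfdv, kkbp, dtak, whlv, bdwo, mnmk, gyrr}.
K_{7,5,3,2,2} (perfect); ϑ(G) = α(G) = max{7,5,3,2,2} = 7.
= 7.000000000… (decimal).
α=7, χ(Ḡ)=7; ϑ=7 lies between (collapsed).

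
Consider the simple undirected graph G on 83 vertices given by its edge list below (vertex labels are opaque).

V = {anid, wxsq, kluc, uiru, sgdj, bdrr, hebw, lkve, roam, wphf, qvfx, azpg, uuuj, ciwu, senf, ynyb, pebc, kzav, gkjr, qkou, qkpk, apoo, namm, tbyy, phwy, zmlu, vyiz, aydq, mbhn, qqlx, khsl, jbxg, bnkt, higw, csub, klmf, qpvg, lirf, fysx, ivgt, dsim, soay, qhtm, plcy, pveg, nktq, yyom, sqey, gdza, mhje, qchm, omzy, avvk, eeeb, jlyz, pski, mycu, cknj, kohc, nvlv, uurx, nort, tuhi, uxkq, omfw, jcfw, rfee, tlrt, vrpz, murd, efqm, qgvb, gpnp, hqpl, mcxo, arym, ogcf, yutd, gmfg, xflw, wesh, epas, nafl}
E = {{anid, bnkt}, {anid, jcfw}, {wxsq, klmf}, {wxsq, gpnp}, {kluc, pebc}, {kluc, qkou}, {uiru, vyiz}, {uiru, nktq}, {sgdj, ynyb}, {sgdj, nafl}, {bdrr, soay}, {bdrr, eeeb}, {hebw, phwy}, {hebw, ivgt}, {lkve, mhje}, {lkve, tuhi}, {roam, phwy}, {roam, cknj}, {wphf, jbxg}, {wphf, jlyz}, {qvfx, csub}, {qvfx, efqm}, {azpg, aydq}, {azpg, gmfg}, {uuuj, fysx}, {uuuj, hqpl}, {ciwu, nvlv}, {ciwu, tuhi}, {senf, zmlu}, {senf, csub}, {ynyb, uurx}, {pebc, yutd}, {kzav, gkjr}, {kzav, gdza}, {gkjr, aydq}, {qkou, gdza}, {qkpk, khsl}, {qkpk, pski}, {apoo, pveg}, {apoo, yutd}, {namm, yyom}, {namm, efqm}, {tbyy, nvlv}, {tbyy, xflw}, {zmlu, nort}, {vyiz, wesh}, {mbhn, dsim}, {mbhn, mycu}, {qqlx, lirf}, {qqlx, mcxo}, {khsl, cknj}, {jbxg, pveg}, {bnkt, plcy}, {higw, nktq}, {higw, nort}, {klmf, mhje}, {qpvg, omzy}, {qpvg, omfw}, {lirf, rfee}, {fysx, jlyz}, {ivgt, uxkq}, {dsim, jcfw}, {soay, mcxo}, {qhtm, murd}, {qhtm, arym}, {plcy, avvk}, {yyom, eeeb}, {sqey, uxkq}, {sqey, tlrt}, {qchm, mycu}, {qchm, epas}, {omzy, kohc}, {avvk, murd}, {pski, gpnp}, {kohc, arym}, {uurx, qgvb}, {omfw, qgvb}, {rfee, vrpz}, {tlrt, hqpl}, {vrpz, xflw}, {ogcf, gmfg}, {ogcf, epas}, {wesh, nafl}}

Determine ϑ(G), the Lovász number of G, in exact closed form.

deg(cknj) = 2; N(cknj) = {roam, khsl}.
Vertex qhtm has 2 neighbors: murd, arym.
Vertex anid has 2 neighbors: bnkt, jcfw.
Vertex tlrt has 2 neighbors: sqey, hqpl.
Regular of degree 2 on 83 vertices: this is C_{83}, the 83-cycle.
A has 42 distinct eigenvalues ≈ [2.0, 1.9943, 1.9771, 1.9486, 1.909, 1.8584, 1.7972, 1.7257, 1.6443, 1.5535, 1.4538, 1.3457, 1.23, 1.1072, 0.9781, 0.8433, 0.7038, 0.5602, 0.4134, 0.2642, 0.1135, -0.0378, -0.189, -0.339, -0.4871, -0.6324, -0.7741, -0.9114, -1.0434, -1.1694, -1.2888, -1.4008, -1.5047, -1.6001, -1.6862, -1.7627, -1.8291, -1.8851, -1.9302, -1.9643, -1.9871, -1.9986].
−83·(-2*cos(pi/83)) / ((2)−(-2*cos(pi/83))) = 83*cos(pi/83)/(cos(pi/83) + 1) = ϑ(G).
Numerically 41.48513259.
Sandwich: α(G)=41 ≤ ϑ(G)=83*cos(pi/83)/(cos(pi/83) + 1) ≤ χ(Ḡ)=42 (both strict).

83*cos(pi/83)/(cos(pi/83) + 1)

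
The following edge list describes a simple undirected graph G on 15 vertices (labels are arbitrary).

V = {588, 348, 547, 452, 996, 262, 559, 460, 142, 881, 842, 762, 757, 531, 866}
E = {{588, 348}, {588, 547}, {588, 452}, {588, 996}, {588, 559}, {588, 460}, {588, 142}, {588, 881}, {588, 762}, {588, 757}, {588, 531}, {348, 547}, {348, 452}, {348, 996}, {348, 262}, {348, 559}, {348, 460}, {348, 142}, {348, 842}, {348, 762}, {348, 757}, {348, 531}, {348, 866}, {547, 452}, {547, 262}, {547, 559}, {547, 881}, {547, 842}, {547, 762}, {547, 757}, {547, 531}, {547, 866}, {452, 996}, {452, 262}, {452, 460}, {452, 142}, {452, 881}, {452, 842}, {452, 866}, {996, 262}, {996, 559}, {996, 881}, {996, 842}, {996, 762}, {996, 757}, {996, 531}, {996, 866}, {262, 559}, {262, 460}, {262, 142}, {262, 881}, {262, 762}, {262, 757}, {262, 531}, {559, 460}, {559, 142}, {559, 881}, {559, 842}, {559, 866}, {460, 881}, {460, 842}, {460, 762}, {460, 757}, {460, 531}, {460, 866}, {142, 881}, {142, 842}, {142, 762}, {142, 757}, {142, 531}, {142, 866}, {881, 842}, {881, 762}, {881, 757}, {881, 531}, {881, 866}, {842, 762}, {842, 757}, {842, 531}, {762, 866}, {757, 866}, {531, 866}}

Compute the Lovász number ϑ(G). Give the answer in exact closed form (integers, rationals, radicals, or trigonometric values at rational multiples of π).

5

deg(762) = 10; N(762) = {588, 348, 547, 996, 262, 460, 142, 881, 842, 866}.
deg(881) = 13; N(881) = {588, 547, 452, 996, 262, 559, 460, 142, 842, 762, 757, 531, 866}.
Vertex 460 has 11 neighbors: 588, 348, 452, 262, 559, 881, 842, 762, 757, 531, 866.
deg(866) = 11; N(866) = {348, 547, 452, 996, 559, 460, 142, 881, 762, 757, 531}.
Complete 4-partite, parts [5, 4, 4, 2]: perfect, ϑ = α = 5.
= 5.000000… (decimal).
Check 5 ≤ 5 ≤ 5: collapsed.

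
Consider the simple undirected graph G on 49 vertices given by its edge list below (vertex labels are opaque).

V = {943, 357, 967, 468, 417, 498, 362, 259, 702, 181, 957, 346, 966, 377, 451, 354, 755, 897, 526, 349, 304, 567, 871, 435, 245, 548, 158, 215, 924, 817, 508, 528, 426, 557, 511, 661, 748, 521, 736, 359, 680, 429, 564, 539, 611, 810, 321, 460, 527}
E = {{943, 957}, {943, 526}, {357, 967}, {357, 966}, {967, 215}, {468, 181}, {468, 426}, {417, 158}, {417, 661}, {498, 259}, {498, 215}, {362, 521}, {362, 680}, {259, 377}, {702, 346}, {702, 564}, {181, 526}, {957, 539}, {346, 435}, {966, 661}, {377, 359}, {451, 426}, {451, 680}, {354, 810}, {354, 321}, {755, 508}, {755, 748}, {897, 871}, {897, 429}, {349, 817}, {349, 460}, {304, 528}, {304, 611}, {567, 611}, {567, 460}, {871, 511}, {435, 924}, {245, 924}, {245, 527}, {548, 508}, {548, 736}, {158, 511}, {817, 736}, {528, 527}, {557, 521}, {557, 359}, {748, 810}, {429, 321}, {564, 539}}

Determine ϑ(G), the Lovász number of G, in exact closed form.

Vertex 158 has 2 neighbors: 417, 511.
Vertex 527 has 2 neighbors: 245, 528.
deg(362) = 2; N(362) = {521, 680}.
N(755) = {508, 748}, |N(755)| = 2.
Every vertex has degree 2 (N=49); connected 2-regular on 49 ⇒ C_{49}.
The 25 distinct eigenvalues: [2.0, 1.984, 1.935, 1.854, 1.743, 1.603, 1.437, 1.247, 1.037, 0.81, 0.569, 0.319, 0.064, -0.192, -0.445, -0.691, -0.925, -1.144, -1.345, -1.523, -1.676, -1.802, -1.898, -1.963, -1.996].
−49·(-2*cos(pi/49)) / ((2)−(-2*cos(pi/49))) = 49*cos(pi/49)/(cos(pi/49) + 1) = ϑ(G).
Numerically 24.4748052.
Check 24 ≤ 49*cos(pi/49)/(cos(pi/49) + 1) ≤ 25: both strict.

49*cos(pi/49)/(cos(pi/49) + 1)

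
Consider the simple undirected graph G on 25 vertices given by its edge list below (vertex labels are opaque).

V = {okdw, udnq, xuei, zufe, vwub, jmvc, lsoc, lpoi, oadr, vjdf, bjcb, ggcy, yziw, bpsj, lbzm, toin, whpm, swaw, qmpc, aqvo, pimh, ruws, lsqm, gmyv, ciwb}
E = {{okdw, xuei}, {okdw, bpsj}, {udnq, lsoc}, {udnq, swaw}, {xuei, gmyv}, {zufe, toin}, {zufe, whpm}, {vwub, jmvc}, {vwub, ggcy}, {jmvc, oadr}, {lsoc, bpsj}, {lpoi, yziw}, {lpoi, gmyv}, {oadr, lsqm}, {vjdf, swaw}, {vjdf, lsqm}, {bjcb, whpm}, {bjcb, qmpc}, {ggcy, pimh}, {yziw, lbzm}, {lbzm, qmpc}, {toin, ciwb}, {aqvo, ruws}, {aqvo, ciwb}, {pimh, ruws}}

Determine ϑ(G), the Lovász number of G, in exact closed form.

deg(qmpc) = 2; N(qmpc) = {bjcb, lbzm}.
deg(vjdf) = 2; N(vjdf) = {swaw, lsqm}.
Vertex ruws has 2 neighbors: aqvo, pimh.
Vertex yziw has 2 neighbors: lpoi, lbzm.
25-vertex 2-regular graph: this is C_{25}, the 25-cycle.
The 13 distinct eigenvalues: [2.0, 1.937166, 1.752613, 1.457937, 1.071654, 0.618034, 0.125581, -0.374763, -0.851559, -1.274848, -1.618034, -1.859553, -1.984229].
With N=25: ϑ(G) = 25·(-(-1)*2*cos(pi/25))/(2−(-2*cos(pi/25))) = 25*cos(pi/25)/(cos(pi/25) + 1).
≈ 12.45052181 (to 8 d.p.).
Check 12 ≤ 25*cos(pi/25)/(cos(pi/25) + 1) ≤ 13: both strict.

25*cos(pi/25)/(cos(pi/25) + 1)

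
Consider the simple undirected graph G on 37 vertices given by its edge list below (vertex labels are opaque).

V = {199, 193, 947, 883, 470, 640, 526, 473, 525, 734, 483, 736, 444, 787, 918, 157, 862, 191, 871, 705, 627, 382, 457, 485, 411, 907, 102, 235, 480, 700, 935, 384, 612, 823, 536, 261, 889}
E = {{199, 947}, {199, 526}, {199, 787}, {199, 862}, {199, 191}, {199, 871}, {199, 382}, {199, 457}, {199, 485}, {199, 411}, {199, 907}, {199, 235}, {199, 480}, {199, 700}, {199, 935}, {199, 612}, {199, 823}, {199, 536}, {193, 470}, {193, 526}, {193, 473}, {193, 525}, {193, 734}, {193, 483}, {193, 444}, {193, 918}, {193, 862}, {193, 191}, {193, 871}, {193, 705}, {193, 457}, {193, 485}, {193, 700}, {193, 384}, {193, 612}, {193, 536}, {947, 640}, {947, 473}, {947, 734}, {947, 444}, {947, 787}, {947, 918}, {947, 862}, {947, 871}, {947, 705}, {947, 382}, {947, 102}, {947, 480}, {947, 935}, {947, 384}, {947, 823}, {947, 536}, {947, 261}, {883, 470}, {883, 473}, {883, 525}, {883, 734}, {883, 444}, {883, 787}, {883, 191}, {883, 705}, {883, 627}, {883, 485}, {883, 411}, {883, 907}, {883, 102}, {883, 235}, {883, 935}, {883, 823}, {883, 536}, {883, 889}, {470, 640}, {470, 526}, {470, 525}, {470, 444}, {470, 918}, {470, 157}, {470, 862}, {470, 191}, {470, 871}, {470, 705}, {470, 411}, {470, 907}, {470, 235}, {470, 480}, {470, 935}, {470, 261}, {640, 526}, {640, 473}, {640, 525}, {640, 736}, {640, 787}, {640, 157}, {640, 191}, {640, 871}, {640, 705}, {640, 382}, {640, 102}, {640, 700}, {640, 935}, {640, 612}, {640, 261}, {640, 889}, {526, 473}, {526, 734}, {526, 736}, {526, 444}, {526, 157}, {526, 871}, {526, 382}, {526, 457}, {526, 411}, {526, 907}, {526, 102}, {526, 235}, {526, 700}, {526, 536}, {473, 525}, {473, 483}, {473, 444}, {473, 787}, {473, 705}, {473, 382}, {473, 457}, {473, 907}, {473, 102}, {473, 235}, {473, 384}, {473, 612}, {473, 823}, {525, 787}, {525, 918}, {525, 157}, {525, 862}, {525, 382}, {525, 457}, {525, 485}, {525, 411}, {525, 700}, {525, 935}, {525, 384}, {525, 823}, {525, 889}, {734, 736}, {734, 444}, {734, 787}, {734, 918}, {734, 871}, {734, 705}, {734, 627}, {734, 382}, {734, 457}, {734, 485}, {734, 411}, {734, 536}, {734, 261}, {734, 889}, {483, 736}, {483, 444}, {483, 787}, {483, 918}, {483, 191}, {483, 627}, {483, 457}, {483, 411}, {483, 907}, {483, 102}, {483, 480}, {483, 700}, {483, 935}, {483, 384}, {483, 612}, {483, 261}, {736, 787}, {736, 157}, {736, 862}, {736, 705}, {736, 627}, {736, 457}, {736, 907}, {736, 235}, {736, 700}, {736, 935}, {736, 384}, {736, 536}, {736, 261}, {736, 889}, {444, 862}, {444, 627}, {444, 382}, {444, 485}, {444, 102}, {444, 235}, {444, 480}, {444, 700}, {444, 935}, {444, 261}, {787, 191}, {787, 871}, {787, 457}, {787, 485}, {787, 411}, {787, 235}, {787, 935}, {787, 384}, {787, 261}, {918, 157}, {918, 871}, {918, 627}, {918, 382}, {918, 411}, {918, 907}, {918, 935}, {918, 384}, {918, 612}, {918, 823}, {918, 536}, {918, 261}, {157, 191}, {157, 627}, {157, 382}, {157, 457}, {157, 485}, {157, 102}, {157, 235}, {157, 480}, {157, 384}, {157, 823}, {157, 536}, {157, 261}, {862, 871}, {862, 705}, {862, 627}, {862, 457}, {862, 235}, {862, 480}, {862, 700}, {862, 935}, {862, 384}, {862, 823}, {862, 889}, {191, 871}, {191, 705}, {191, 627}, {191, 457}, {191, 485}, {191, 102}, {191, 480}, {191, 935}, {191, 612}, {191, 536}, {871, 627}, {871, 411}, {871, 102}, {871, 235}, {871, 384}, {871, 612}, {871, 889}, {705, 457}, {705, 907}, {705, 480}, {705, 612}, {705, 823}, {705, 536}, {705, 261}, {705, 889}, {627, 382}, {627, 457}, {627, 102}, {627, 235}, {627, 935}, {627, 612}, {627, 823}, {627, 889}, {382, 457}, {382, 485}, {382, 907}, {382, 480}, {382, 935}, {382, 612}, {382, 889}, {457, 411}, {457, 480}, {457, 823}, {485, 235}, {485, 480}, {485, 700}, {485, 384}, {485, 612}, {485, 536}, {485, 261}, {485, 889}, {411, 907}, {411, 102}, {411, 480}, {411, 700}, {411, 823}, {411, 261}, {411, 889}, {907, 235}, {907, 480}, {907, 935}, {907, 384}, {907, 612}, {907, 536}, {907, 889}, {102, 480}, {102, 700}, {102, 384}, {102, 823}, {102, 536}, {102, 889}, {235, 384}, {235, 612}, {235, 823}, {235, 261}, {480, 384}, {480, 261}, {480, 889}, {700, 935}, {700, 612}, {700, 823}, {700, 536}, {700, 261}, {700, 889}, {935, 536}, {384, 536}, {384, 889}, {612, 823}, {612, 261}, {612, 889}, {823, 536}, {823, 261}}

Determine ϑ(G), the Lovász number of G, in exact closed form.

sqrt(37)

N(261) = {947, 470, 640, 734, 483, 736, 444, 787, 918, 157, 705, 485, 411, 235, 480, 700, 612, 823}, |N(261)| = 18.
deg(947) = 18; N(947) = {199, 640, 473, 734, 444, 787, 918, 862, 871, 705, 382, 102, 480, 935, 384, 823, 536, 261}.
deg(705) = 18; N(705) = {193, 947, 883, 470, 640, 473, 734, 736, 862, 191, 457, 907, 480, 612, 823, 536, 261, 889}.
Vertex 483 has 18 neighbors: 193, 473, 736, 444, 787, 918, 191, 627, 457, 411, 907, 102, 480, 700, 935, 384, 612, 261.
deg(v) = 18 for all v (|V|=37); strongly regular (37,18,8,9).
A has 3 distinct eigenvalues ≈ [18.0, 2.541381, -3.541381].
λ_max=18, λ_min=-sqrt(37)/2 - 1/2; ϑ = −37·λ_min/(λ_max−λ_min) = sqrt(37).
= 6.082762530… (decimal).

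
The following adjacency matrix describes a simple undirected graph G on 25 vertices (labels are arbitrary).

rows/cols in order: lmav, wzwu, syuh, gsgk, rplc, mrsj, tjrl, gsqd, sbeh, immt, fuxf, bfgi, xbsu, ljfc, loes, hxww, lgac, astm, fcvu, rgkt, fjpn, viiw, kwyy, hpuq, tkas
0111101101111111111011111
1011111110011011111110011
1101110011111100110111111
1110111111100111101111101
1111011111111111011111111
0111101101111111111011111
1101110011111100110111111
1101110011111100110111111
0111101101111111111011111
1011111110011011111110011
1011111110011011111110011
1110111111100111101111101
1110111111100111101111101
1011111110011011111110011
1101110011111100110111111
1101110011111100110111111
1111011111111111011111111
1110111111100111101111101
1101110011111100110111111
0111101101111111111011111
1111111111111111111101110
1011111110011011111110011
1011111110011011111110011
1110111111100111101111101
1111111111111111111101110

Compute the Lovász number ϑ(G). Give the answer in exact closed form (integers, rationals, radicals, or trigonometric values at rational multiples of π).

N(gsgk) = {lmav, wzwu, syuh, rplc, mrsj, tjrl, gsqd, sbeh, immt, fuxf, ljfc, loes, hxww, lgac, fcvu, rgkt, fjpn, viiw, kwyy, tkas}, |N(gsgk)| = 20.
deg(bfgi) = 20; N(bfgi) = {lmav, wzwu, syuh, rplc, mrsj, tjrl, gsqd, sbeh, immt, fuxf, ljfc, loes, hxww, lgac, fcvu, rgkt, fjpn, viiw, kwyy, tkas}.
deg(lgac) = 23; N(lgac) = {lmav, wzwu, syuh, gsgk, mrsj, tjrl, gsqd, sbeh, immt, fuxf, bfgi, xbsu, ljfc, loes, hxww, astm, fcvu, rgkt, fjpn, viiw, kwyy, hpuq, tkas}.
deg(xbsu) = 20; N(xbsu) = {lmav, wzwu, syuh, rplc, mrsj, tjrl, gsqd, sbeh, immt, fuxf, ljfc, loes, hxww, lgac, fcvu, rgkt, fjpn, viiw, kwyy, tkas}.
Complete multipartite on [6, 6, 5, 4, 2, 2]: sandwich collapses at ϑ=6.
≈ 6.000000 (to 6 d.p.).
α=6, χ(Ḡ)=6; ϑ=6 lies between (collapsed).

6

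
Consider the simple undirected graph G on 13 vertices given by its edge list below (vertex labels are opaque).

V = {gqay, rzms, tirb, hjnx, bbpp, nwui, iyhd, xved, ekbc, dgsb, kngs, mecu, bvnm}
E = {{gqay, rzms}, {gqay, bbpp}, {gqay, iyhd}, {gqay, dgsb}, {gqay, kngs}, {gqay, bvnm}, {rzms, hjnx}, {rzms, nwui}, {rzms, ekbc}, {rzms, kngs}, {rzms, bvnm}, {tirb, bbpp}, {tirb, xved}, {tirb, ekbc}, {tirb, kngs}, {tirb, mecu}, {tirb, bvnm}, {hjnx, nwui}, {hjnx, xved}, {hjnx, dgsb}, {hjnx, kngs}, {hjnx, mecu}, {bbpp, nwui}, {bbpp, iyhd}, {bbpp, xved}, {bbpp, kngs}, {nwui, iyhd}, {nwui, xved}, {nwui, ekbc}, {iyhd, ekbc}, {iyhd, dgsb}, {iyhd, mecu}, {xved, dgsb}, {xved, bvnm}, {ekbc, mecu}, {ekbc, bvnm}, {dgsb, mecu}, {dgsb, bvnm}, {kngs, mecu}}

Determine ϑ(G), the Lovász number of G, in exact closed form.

deg(mecu) = 6; N(mecu) = {tirb, hjnx, iyhd, ekbc, dgsb, kngs}.
Vertex gqay has 6 neighbors: rzms, bbpp, iyhd, dgsb, kngs, bvnm.
N(kngs) = {gqay, rzms, tirb, hjnx, bbpp, mecu}, |N(kngs)| = 6.
Vertex ekbc has 6 neighbors: rzms, tirb, nwui, iyhd, mecu, bvnm.
6-regular, N=13; strongly regular (13,6,2,3).
spec(A) ≈ [6.0, 1.30278, -2.30278] (distinct, 5 d.p.).
λ_max=6, λ_min=-sqrt(13)/2 - 1/2; ϑ = −13·λ_min/(λ_max−λ_min) = sqrt(13).
ϑ(G) ≈ 3.6056.

sqrt(13)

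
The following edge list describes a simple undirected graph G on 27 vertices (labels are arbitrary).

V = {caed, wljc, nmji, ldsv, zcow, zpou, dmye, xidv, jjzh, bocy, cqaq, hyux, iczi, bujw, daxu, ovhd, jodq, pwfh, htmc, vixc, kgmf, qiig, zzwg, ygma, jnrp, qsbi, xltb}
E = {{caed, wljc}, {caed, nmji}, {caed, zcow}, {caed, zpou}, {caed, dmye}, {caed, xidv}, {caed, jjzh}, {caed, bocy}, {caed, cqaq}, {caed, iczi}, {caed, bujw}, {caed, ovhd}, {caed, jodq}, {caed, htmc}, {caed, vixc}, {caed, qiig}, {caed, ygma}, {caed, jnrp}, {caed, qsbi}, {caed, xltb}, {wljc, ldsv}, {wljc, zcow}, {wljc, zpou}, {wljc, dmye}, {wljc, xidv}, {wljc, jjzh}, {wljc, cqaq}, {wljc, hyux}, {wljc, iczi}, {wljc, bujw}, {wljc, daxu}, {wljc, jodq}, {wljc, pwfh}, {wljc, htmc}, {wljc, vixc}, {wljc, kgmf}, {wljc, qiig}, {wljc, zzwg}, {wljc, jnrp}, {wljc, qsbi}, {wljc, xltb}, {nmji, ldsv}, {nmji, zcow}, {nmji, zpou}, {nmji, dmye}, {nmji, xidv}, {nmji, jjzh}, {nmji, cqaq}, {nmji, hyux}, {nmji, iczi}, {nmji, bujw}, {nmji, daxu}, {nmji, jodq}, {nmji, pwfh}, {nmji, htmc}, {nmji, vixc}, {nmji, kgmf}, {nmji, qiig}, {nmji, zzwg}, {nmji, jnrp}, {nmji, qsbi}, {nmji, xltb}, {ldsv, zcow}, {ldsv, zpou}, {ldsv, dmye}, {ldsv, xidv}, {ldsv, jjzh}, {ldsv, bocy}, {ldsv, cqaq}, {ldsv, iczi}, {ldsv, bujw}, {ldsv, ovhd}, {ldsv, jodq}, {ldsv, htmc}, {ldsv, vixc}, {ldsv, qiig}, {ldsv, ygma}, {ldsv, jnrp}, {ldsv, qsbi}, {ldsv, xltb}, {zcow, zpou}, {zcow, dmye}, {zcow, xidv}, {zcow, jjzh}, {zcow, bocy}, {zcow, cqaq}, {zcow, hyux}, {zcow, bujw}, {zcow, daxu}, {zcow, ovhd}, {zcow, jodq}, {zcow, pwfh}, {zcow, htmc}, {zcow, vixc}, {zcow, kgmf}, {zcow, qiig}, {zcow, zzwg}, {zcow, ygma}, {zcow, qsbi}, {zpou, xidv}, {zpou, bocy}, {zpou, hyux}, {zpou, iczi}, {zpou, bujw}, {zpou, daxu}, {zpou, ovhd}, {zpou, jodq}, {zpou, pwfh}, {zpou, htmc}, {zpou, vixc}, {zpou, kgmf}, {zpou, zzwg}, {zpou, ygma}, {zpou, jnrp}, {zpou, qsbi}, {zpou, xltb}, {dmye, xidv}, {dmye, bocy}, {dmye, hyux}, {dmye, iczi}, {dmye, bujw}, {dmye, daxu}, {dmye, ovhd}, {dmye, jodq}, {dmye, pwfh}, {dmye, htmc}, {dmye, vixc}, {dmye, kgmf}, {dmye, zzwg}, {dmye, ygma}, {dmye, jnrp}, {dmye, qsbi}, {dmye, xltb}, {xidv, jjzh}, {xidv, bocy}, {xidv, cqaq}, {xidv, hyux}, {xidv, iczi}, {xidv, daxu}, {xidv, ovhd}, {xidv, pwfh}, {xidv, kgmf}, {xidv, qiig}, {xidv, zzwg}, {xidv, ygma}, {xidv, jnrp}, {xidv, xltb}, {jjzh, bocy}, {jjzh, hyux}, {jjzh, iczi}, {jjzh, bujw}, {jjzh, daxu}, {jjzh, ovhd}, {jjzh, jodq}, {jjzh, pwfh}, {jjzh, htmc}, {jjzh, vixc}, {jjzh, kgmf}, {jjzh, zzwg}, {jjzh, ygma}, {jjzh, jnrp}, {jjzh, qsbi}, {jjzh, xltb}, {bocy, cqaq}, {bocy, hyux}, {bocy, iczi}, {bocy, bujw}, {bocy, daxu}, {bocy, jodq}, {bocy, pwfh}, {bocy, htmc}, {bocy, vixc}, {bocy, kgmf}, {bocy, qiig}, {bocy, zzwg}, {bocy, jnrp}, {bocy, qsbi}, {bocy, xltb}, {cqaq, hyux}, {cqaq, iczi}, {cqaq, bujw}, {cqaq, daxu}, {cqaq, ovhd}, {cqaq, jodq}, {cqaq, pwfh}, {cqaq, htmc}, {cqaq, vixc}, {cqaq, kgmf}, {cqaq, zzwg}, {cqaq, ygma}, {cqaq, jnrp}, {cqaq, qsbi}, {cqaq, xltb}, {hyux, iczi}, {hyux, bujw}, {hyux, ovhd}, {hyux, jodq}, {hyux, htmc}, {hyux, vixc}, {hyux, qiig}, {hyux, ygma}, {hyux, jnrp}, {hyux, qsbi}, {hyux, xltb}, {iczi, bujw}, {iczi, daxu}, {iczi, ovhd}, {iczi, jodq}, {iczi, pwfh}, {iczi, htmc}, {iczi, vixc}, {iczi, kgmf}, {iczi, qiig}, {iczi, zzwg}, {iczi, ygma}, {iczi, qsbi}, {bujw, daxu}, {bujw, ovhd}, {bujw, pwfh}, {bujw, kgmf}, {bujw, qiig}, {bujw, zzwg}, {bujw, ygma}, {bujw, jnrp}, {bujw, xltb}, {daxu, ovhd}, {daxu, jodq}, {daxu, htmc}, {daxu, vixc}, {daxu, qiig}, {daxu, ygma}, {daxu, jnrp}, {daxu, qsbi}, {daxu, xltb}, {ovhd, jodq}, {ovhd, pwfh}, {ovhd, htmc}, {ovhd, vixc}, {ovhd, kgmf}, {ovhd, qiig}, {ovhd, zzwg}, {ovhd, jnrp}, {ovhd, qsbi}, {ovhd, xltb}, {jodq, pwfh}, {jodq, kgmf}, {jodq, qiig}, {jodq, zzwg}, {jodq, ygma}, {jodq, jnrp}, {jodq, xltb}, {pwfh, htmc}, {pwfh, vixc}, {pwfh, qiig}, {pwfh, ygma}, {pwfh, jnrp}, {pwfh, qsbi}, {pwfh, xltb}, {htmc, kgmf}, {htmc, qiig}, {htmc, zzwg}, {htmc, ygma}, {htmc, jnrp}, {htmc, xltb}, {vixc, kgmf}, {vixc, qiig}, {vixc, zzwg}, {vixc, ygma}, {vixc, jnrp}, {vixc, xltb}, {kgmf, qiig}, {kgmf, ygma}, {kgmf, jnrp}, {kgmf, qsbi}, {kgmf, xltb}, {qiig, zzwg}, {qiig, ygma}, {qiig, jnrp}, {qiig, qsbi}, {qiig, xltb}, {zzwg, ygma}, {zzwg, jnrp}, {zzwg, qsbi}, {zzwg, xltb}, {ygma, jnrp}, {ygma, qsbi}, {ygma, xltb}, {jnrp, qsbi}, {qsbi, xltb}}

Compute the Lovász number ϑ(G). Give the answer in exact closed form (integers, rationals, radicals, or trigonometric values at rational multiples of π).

7

deg(ldsv) = 20; N(ldsv) = {wljc, nmji, zcow, zpou, dmye, xidv, jjzh, bocy, cqaq, iczi, bujw, ovhd, jodq, htmc, vixc, qiig, ygma, jnrp, qsbi, xltb}.
Vertex xltb has 23 neighbors: caed, wljc, nmji, ldsv, zpou, dmye, xidv, jjzh, bocy, cqaq, hyux, bujw, daxu, ovhd, jodq, pwfh, htmc, vixc, kgmf, qiig, zzwg, ygma, qsbi.
N(ovhd) = {caed, ldsv, zcow, zpou, dmye, xidv, jjzh, cqaq, hyux, iczi, bujw, daxu, jodq, pwfh, htmc, vixc, kgmf, qiig, zzwg, jnrp, qsbi, xltb}, |N(ovhd)| = 22.
N(bujw) = {caed, wljc, nmji, ldsv, zcow, zpou, dmye, jjzh, bocy, cqaq, hyux, iczi, daxu, ovhd, pwfh, kgmf, qiig, zzwg, ygma, jnrp, xltb}, |N(bujw)| = 21.
5 parts of sizes [7, 6, 5, 5, 4]; α(G) = 7 = ϑ (perfect).
Numerically 7.00000.
Lovász sandwich 7 ≤ 7 ≤ 7: collapsed.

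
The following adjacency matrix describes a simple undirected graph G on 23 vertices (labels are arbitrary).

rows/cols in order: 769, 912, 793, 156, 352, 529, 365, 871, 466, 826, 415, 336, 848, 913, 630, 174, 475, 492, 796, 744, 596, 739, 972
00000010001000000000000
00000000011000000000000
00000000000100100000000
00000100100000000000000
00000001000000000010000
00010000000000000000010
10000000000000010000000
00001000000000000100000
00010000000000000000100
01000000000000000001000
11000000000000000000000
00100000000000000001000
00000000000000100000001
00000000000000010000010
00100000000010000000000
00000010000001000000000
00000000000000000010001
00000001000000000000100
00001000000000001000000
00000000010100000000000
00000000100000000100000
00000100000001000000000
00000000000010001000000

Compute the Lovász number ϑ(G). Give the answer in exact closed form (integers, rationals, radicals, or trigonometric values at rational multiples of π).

deg(529) = 2; N(529) = {156, 739}.
deg(826) = 2; N(826) = {912, 744}.
N(475) = {796, 972}, |N(475)| = 2.
deg(769) = 2; N(769) = {365, 415}.
2-regular, N=23; the odd cycle C_{23}.
The 12 distinct eigenvalues: [2.0, 1.925835, 1.708839, 1.365106, 0.92013, 0.406912, -0.136485, -0.669759, -1.153361, -1.551423, -1.834423, -1.981372].
Lovász: ϑ = −23(-2*cos(pi/23))/(2+-(-1)*2*cos(pi/23)) = 23*cos(pi/23)/(cos(pi/23) + 1).
= 11.4462… (decimal).
α=11, χ(Ḡ)=12; ϑ=23*cos(pi/23)/(cos(pi/23) + 1) lies between (both strict).

23*cos(pi/23)/(cos(pi/23) + 1)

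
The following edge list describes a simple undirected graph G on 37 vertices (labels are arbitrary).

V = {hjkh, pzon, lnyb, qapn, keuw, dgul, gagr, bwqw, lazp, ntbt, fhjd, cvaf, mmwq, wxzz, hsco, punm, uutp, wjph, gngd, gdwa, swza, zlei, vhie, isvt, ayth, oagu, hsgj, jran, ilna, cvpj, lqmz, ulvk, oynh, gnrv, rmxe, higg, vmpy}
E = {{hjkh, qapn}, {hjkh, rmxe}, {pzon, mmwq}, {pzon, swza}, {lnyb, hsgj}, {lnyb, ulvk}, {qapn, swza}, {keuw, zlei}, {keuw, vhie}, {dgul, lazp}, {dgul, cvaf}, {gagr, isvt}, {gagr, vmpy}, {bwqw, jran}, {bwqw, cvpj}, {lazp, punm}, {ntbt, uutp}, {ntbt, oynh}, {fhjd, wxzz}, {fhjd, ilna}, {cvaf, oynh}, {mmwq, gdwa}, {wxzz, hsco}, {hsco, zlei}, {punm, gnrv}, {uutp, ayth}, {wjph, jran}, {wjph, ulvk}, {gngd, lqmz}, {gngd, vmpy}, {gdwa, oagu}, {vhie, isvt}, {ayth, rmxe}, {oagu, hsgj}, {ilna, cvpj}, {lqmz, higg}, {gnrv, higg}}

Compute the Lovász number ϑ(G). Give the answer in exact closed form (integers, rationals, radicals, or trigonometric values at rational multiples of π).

37*cos(pi/37)/(cos(pi/37) + 1)

N(oynh) = {ntbt, cvaf}, |N(oynh)| = 2.
N(hsco) = {wxzz, zlei}, |N(hsco)| = 2.
N(gdwa) = {mmwq, oagu}, |N(gdwa)| = 2.
Vertex ayth has 2 neighbors: uutp, rmxe.
Regular of degree 2 on 37 vertices: connected 2-regular on 37 ⇒ C_{37}.
The 19 distinct eigenvalues: [2.0, 1.971, 1.886, 1.746, 1.556, 1.321, 1.049, 0.746, 0.421, 0.085, -0.254, -0.586, -0.9, -1.189, -1.444, -1.657, -1.822, -1.935, -1.993].
Lovász: ϑ = −37(-2*cos(pi/37))/(2+-(-1)*2*cos(pi/37)) = 37*cos(pi/37)/(cos(pi/37) + 1).
≈ 18.4666166 (to 7 d.p.).
Check 18 ≤ 37*cos(pi/37)/(cos(pi/37) + 1) ≤ 19: both strict.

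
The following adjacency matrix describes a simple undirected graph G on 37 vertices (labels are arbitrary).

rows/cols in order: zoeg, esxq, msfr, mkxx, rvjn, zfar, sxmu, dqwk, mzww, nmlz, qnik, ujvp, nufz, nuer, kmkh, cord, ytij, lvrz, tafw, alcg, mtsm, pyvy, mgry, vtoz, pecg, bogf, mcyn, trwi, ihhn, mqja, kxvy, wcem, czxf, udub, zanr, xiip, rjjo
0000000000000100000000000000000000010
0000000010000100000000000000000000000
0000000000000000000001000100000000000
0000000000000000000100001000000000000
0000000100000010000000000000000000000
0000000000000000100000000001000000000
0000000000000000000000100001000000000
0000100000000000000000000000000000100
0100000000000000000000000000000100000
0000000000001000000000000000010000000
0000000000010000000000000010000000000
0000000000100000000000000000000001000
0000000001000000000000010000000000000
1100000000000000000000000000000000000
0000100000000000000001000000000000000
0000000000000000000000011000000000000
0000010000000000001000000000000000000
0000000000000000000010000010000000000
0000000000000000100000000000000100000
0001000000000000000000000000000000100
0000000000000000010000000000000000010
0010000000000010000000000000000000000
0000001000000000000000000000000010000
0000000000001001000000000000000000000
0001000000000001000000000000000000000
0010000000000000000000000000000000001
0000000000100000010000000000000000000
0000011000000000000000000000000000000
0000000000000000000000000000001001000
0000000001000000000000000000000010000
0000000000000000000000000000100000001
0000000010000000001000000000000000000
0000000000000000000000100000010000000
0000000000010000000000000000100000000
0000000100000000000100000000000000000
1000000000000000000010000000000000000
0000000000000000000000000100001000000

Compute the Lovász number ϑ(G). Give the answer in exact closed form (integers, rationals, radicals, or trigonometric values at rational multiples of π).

37*cos(pi/37)/(cos(pi/37) + 1)

N(xiip) = {zoeg, mtsm}, |N(xiip)| = 2.
N(bogf) = {msfr, rjjo}, |N(bogf)| = 2.
N(nuer) = {zoeg, esxq}, |N(nuer)| = 2.
deg(mgry) = 2; N(mgry) = {sxmu, czxf}.
2-regular, N=37; connected 2-regular on 37 ⇒ C_{37}.
The 19 distinct eigenvalues: [2.0, 1.971, 1.886, 1.746, 1.556, 1.321, 1.049, 0.746, 0.421, 0.085, -0.254, -0.586, -0.9, -1.189, -1.444, -1.657, -1.822, -1.935, -1.993].
λ_max=2, λ_min=-2*cos(pi/37); ϑ = −37·λ_min/(λ_max−λ_min) = 37*cos(pi/37)/(cos(pi/37) + 1).
≈ 18.4666166 (to 7 d.p.).
Lovász sandwich 18 ≤ 37*cos(pi/37)/(cos(pi/37) + 1) ≤ 19: both strict.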